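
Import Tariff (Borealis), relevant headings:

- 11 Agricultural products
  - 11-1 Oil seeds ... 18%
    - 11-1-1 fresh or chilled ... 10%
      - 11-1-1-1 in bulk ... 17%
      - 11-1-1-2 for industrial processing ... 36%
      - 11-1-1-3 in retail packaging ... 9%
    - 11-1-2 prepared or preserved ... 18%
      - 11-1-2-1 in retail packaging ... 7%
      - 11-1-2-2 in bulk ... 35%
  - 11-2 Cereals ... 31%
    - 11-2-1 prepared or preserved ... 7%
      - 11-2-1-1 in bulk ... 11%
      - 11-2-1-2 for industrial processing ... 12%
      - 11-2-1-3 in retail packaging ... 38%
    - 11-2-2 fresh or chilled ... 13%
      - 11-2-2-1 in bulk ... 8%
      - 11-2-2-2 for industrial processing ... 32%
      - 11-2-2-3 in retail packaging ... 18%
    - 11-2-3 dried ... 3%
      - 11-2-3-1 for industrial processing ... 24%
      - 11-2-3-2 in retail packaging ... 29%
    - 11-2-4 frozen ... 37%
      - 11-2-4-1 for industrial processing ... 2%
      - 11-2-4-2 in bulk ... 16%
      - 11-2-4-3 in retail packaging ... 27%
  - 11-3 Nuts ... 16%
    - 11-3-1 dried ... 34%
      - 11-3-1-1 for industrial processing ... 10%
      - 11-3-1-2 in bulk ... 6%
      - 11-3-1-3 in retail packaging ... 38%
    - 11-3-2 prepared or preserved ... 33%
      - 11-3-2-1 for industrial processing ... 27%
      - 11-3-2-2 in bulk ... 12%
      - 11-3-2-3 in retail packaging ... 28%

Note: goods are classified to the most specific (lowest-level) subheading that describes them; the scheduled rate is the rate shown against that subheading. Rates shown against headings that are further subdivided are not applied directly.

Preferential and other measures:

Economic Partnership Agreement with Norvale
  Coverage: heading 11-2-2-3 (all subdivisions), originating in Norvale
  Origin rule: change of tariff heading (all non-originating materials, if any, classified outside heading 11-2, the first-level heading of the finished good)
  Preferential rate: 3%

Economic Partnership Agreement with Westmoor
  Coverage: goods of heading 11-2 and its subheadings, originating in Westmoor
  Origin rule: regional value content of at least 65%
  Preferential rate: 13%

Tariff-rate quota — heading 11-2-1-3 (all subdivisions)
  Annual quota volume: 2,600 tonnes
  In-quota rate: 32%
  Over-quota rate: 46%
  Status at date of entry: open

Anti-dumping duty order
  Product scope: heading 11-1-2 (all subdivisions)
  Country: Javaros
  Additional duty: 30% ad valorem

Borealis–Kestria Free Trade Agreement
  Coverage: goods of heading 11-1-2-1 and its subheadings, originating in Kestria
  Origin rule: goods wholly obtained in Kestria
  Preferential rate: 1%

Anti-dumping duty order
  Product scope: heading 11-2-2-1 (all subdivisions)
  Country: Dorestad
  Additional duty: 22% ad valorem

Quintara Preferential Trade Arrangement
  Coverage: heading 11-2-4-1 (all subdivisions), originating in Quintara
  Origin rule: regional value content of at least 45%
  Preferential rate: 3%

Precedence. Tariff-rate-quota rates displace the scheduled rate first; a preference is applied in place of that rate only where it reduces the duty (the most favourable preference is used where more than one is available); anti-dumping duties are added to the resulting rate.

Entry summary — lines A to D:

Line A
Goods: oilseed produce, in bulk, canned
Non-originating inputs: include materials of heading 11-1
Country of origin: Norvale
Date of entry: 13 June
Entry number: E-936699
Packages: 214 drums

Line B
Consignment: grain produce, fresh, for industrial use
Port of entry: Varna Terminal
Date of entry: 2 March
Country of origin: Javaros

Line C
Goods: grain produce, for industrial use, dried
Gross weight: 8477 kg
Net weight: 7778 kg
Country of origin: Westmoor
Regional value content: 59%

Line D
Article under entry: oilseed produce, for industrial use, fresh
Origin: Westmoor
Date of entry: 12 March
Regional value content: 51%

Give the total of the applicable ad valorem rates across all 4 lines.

Line A: oilseed → 11-1; canned → 11-1-2; in bulk → 11-1-2-2. Scheduled 35%. Norvale agreement on 11-2-2-3: 11-1-2-2 not covered. → 35%.
Line B: grain → 11-2; fresh → 11-2-2; for industrial use → 11-2-2-2. Scheduled 32%. No special measure applies. → 32%.
Line C: grain → 11-2; dried → 11-2-3; for industrial use → 11-2-3-1. Scheduled 24%. Westmoor agreement on 11-2: RVC < 65%. → 24%.
Line D: oilseed → 11-1; fresh → 11-1-1; for industrial use → 11-1-1-2. Scheduled 36%. Westmoor agreement on 11-2: 11-1-1-2 not covered. → 36%.
Sum: 35% + 32% + 24% + 36% = 127%.

127%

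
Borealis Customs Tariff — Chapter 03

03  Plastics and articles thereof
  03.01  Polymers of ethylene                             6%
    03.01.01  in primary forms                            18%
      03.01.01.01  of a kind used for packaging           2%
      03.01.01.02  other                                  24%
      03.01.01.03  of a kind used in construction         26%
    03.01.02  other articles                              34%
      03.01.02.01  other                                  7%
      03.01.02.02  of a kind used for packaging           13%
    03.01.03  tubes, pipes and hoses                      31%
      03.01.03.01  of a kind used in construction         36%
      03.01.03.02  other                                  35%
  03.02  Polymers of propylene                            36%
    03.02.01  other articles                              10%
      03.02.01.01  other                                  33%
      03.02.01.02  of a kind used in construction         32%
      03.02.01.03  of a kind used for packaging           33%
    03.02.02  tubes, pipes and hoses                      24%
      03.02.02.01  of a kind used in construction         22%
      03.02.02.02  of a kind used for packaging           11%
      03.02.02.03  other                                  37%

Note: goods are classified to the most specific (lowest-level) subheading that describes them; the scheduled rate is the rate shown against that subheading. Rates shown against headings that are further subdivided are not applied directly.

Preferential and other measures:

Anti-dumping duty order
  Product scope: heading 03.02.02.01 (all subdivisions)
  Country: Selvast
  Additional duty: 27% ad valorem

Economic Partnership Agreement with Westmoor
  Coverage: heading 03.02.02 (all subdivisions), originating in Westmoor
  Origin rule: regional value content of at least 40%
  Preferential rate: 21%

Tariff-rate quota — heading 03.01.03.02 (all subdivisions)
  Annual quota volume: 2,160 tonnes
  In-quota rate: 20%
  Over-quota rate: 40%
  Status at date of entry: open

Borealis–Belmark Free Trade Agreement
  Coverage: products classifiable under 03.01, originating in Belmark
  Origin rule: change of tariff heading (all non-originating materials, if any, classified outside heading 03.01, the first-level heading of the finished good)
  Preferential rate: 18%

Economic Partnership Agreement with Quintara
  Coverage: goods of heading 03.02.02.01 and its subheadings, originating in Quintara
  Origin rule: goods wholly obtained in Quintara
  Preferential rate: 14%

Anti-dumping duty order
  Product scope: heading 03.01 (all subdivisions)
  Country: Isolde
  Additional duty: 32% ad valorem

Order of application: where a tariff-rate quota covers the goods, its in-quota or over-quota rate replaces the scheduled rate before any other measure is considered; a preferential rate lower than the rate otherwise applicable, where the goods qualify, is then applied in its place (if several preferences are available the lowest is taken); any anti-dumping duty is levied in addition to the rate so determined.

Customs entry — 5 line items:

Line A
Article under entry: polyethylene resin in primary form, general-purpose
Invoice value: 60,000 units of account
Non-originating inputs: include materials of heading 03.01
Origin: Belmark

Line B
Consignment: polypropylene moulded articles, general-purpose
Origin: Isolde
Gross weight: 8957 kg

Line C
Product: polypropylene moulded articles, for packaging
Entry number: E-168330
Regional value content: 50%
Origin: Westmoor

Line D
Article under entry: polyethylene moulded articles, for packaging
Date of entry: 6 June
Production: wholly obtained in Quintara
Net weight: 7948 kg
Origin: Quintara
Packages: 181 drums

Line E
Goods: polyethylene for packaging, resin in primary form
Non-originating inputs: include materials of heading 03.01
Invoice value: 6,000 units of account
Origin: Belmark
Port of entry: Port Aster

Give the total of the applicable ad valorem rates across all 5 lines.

Line A: polyethylene → 03.01; resin in primary form → 03.01.01; general-purpose → 03.01.01.02. Scheduled 24%. Belmark agreement on 03.01: CTH not met. → 24%.
Line B: polypropylene → 03.02; moulded articles → 03.02.01; general-purpose → 03.02.01.01. Scheduled 33%. No special measure applies. → 33%.
Line C: polypropylene → 03.02; moulded articles → 03.02.01; for packaging → 03.02.01.03. Scheduled 33%. Westmoor agreement on 03.02.02: 03.02.01.03 not covered. → 33%.
Line D: polyethylene → 03.01; moulded articles → 03.01.02; for packaging → 03.01.02.02. Scheduled 13%. Quintara agreement on 03.02.02.01: 03.01.02.02 not covered. → 13%.
Line E: polyethylene → 03.01; resin in primary form → 03.01.01; for packaging → 03.01.01.01. Scheduled 2%. Belmark agreement on 03.01: CTH not met. → 2%.
Sum: 24% + 33% + 33% + 13% + 2% = 105%.

105%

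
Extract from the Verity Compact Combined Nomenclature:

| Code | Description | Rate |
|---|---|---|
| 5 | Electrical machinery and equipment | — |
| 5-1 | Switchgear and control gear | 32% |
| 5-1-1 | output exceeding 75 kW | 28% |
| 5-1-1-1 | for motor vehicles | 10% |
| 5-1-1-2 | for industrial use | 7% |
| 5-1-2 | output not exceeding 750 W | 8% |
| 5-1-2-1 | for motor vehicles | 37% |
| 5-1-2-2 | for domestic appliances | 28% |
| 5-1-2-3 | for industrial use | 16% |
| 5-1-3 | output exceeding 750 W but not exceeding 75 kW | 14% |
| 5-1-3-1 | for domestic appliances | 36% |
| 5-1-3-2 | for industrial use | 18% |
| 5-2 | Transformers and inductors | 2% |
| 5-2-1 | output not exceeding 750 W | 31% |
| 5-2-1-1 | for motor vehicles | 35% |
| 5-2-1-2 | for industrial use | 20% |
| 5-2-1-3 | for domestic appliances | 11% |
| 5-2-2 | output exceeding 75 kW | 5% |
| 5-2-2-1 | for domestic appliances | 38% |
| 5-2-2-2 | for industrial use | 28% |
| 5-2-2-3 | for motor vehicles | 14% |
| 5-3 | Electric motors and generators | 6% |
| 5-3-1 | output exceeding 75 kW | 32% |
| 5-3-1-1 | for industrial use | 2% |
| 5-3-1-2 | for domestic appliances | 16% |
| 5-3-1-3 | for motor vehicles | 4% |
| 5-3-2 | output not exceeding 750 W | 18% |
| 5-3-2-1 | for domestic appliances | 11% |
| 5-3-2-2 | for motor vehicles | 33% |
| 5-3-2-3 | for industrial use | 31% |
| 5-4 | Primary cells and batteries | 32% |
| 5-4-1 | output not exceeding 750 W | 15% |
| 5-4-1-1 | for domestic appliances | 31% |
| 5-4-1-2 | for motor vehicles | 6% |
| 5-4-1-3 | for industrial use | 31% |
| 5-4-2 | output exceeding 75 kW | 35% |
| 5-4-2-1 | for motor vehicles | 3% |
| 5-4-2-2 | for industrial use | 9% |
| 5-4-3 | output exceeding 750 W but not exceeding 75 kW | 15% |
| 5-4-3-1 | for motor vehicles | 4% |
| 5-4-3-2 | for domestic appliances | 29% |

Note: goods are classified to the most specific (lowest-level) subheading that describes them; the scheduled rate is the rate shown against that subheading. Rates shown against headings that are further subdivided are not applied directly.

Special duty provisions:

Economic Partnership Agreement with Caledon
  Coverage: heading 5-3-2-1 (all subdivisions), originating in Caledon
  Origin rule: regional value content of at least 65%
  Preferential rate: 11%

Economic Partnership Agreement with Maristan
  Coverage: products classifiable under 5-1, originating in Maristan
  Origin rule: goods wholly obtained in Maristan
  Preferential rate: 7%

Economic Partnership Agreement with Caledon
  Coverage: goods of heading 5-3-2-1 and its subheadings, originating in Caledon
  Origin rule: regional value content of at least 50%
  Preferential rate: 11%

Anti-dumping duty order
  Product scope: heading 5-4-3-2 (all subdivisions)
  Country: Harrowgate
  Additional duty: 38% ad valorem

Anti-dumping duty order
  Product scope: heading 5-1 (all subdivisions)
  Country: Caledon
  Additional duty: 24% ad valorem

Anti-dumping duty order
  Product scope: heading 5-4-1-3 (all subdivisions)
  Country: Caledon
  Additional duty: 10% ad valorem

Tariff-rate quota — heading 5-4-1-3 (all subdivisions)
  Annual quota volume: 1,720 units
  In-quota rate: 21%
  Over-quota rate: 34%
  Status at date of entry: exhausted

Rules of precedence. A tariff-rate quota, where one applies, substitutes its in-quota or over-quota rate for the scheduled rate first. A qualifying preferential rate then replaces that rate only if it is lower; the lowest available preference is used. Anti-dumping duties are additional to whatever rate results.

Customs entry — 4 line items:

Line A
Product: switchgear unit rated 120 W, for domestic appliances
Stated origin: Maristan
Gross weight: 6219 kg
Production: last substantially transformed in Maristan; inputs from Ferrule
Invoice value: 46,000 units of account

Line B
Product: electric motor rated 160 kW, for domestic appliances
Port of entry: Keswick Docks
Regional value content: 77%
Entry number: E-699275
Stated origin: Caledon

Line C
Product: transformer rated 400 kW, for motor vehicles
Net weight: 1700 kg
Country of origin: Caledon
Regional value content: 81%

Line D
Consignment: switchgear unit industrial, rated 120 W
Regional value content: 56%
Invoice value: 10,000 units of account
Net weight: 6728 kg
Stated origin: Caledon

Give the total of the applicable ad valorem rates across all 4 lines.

98%

Line A: switchgear unit → 5-1; rated 120 W → 5-1-2; for domestic appliances → 5-1-2-2. Scheduled 28%. Maristan agreement on 5-1: not wholly obtained. → 28%.
Line B: electric motor → 5-3; rated 160 kW → 5-3-1; for domestic appliances → 5-3-1-2. Scheduled 16%. Caledon agreement on 5-3-2-1: 5-3-1-2 not covered; Caledon agreement on 5-3-2-1: 5-3-1-2 not covered. → 16%.
Line C: transformer → 5-2; rated 400 kW → 5-2-2; for motor vehicles → 5-2-2-3. Scheduled 14%. Caledon agreement on 5-3-2-1: 5-2-2-3 not covered; Caledon agreement on 5-3-2-1: 5-2-2-3 not covered. → 14%.
Line D: switchgear unit → 5-1; rated 120 W → 5-1-2; industrial → 5-1-2-3. Scheduled 16%. Caledon agreement on 5-3-2-1: 5-1-2-3 not covered; Caledon agreement on 5-3-2-1: 5-1-2-3 not covered; anti-dumping (Caledon, 5-1): +24%; total 16% + 24% = 40%. → 40%.
Sum: 28% + 16% + 14% + 40% = 98%.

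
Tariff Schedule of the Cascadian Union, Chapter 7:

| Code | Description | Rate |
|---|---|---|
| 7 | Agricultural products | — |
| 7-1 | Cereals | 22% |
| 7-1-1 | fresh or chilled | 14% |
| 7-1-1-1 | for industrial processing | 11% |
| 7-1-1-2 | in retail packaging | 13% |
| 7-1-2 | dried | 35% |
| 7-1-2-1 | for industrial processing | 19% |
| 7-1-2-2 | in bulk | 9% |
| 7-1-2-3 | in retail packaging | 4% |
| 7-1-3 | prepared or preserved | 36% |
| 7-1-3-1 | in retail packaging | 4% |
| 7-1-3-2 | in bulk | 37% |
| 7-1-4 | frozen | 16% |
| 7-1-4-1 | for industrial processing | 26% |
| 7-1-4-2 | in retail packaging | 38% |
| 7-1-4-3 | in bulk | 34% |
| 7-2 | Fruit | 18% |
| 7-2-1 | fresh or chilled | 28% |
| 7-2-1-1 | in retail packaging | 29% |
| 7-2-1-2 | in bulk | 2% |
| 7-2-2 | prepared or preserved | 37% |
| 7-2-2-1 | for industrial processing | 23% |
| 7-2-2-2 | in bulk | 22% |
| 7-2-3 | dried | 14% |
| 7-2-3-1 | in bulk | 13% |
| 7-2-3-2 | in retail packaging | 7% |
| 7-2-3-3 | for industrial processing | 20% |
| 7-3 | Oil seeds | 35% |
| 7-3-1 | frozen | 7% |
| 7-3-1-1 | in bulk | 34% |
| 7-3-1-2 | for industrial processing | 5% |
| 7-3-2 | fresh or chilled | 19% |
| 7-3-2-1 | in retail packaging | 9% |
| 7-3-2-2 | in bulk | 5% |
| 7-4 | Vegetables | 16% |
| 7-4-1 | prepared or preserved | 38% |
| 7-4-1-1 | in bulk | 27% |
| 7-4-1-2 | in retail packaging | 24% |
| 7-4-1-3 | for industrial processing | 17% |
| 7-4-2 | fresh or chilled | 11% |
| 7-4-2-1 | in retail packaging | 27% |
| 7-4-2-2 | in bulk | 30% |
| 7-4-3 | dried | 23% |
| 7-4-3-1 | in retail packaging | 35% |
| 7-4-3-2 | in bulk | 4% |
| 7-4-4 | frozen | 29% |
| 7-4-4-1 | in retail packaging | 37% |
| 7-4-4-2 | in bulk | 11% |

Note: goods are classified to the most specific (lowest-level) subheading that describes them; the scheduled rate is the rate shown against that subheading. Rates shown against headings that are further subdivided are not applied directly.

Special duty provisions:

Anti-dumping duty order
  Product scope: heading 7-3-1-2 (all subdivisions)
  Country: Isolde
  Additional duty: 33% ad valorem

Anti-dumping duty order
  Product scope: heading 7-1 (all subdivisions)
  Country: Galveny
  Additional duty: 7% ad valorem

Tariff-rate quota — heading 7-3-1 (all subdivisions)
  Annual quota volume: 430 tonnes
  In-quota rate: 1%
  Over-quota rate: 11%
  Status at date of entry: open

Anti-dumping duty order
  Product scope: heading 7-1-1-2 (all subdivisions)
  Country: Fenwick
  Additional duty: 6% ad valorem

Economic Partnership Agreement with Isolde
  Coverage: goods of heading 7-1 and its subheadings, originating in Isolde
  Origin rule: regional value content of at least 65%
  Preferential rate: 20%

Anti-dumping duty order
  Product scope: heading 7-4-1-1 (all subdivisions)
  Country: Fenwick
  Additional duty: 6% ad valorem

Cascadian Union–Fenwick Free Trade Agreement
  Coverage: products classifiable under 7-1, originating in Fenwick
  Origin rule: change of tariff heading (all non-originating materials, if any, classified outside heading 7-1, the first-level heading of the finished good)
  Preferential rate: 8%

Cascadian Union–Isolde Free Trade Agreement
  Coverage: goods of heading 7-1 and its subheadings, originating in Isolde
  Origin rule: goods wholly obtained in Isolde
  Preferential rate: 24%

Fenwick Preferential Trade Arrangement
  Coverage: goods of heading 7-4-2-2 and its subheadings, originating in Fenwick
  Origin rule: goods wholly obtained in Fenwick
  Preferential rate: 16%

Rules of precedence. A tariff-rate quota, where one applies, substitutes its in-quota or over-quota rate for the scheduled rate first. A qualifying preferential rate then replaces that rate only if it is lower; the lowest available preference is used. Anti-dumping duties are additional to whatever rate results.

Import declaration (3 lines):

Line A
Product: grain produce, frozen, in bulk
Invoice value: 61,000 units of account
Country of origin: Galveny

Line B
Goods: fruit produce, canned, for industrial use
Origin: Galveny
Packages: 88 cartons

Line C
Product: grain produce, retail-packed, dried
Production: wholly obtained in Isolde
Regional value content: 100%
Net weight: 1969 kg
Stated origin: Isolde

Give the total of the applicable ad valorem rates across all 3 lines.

68%

Line A: grain → 7-1; frozen → 7-1-4; in bulk → 7-1-4-3. Scheduled 34%. anti-dumping (Galveny, 7-1): +7%; total 34% + 7% = 41%. → 41%.
Line B: fruit → 7-2; canned → 7-2-2; for industrial use → 7-2-2-1. Scheduled 23%. No special measure applies. → 23%.
Line C: grain → 7-1; dried → 7-1-2; retail-packed → 7-1-2-3. Scheduled 4%. Isolde agreement on 7-1: RVC ≥ 65% → 20% available; Isolde agreement on 7-1: wholly obtained → 24% available; preference 20% not lower than 4% → no reduction. → 4%.
Sum: 41% + 23% + 4% = 68%.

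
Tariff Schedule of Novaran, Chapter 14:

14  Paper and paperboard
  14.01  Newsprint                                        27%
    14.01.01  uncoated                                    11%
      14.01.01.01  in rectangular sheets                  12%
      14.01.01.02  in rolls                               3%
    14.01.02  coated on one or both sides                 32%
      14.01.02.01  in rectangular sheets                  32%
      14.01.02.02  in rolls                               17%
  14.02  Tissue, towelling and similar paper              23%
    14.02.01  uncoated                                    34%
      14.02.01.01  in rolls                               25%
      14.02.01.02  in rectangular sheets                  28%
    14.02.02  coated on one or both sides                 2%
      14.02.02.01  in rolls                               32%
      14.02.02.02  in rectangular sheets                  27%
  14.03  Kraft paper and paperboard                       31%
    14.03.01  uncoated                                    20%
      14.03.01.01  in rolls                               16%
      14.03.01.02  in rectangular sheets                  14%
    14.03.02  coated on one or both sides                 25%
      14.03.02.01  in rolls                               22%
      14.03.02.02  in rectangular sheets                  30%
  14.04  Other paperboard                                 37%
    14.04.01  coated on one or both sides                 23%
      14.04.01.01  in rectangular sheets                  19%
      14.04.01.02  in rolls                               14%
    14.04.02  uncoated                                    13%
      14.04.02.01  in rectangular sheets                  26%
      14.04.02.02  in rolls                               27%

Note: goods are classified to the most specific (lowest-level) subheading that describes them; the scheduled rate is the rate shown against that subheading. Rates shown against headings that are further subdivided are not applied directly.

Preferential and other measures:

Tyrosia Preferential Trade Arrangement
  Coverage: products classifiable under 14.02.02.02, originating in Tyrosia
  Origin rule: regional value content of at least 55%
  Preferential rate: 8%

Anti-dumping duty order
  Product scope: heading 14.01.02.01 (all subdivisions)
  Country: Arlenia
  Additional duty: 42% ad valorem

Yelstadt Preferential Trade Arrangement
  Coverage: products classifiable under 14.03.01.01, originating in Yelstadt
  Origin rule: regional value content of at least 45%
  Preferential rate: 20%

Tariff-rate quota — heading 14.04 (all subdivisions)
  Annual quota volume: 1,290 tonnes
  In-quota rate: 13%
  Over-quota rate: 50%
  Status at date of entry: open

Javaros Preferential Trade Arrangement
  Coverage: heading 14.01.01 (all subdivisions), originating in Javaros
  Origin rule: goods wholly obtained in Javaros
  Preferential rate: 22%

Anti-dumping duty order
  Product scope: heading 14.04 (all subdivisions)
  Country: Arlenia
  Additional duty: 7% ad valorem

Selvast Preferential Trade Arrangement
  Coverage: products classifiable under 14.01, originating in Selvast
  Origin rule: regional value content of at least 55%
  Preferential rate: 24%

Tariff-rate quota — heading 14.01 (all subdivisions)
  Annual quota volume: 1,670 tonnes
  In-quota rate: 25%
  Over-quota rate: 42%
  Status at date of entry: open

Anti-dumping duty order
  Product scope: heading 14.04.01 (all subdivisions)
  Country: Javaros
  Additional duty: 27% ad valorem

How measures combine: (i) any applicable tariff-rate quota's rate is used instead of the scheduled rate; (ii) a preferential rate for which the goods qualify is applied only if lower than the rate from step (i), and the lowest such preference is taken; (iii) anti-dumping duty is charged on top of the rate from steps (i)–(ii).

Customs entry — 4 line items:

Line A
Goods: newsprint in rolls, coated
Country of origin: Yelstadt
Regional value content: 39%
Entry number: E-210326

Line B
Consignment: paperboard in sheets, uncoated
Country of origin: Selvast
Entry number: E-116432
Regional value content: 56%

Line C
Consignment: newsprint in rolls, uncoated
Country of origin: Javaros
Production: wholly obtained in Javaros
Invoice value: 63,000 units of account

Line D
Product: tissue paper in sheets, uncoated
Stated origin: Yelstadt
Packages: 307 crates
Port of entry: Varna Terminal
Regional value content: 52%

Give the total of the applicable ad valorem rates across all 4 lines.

88%

Line A: newsprint → 14.01; coated → 14.01.02; in rolls → 14.01.02.02. Scheduled 17%. quota on 14.01 open → in-quota 25%; Yelstadt agreement on 14.03.01.01: 14.01.02.02 not covered. → 25%.
Line B: paperboard → 14.04; uncoated → 14.04.02; in sheets → 14.04.02.01. Scheduled 26%. quota on 14.04 open → in-quota 13%; Selvast agreement on 14.01: 14.04.02.01 not covered. → 13%.
Line C: newsprint → 14.01; uncoated → 14.01.01; in rolls → 14.01.01.02. Scheduled 3%. quota on 14.01 open → in-quota 25%; Javaros agreement on 14.01.01: wholly obtained → 22% available; preferential 22%. → 22%.
Line D: tissue paper → 14.02; uncoated → 14.02.01; in sheets → 14.02.01.02. Scheduled 28%. Yelstadt agreement on 14.03.01.01: 14.02.01.02 not covered. → 28%.
Sum: 25% + 13% + 22% + 28% = 88%.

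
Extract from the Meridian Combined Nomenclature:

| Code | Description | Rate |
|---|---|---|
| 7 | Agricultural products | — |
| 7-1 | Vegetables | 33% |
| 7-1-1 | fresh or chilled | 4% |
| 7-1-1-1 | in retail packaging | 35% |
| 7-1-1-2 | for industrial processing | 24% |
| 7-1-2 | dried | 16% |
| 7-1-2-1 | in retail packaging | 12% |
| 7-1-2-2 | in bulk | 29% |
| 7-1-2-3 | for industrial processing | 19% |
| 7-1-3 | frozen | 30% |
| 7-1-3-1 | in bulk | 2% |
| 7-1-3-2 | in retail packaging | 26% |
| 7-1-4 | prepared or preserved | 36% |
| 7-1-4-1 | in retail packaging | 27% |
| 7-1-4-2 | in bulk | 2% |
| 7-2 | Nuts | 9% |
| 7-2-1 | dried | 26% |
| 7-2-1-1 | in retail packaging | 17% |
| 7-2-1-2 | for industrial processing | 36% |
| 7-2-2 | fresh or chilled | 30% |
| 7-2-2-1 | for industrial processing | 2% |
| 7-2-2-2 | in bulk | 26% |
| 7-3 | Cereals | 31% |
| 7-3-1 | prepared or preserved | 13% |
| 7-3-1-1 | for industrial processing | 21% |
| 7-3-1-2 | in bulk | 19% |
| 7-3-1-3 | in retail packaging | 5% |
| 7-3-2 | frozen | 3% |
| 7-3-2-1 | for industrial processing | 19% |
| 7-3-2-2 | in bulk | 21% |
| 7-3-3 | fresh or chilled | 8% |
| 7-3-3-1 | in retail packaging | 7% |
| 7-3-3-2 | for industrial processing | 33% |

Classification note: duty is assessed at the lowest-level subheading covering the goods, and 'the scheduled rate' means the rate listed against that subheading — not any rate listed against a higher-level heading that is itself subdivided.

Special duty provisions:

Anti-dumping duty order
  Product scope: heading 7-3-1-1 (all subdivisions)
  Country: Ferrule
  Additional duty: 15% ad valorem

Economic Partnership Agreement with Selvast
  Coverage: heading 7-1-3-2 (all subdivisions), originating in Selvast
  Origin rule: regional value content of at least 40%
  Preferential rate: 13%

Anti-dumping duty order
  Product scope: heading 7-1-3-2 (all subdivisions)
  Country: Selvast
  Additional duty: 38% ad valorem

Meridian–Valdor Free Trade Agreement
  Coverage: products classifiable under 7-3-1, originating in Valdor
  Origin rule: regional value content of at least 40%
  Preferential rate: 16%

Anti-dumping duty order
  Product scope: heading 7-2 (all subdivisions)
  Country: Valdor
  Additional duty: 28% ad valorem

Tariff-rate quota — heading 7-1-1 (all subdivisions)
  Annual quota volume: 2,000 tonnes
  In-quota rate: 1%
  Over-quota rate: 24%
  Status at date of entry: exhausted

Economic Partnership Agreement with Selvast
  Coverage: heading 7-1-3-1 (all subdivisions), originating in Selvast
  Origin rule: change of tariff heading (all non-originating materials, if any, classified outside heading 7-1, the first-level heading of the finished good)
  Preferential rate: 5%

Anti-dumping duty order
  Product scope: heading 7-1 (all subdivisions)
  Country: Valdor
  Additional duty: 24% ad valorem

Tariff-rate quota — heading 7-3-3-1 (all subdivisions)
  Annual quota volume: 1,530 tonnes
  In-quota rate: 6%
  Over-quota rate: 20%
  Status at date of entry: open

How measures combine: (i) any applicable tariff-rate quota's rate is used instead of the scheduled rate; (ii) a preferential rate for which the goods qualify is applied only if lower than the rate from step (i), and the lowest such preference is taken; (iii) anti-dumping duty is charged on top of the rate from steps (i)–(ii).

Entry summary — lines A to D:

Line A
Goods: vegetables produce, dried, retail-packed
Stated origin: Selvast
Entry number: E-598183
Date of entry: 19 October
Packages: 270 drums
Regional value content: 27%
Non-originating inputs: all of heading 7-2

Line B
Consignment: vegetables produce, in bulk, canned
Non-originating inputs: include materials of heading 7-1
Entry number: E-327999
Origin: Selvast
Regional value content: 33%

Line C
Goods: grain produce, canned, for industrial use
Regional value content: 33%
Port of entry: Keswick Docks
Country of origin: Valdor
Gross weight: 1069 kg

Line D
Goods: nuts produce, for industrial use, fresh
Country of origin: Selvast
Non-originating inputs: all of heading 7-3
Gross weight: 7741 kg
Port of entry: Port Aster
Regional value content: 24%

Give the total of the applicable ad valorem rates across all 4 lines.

Line A: vegetables → 7-1; dried → 7-1-2; retail-packed → 7-1-2-1. Scheduled 12%. Selvast agreement on 7-1-3-2: 7-1-2-1 not covered; Selvast agreement on 7-1-3-1: 7-1-2-1 not covered. → 12%.
Line B: vegetables → 7-1; canned → 7-1-4; in bulk → 7-1-4-2. Scheduled 2%. Selvast agreement on 7-1-3-2: 7-1-4-2 not covered; Selvast agreement on 7-1-3-1: 7-1-4-2 not covered. → 2%.
Line C: grain → 7-3; canned → 7-3-1; for industrial use → 7-3-1-1. Scheduled 21%. Valdor agreement on 7-3-1: RVC < 40%. → 21%.
Line D: nuts → 7-2; fresh → 7-2-2; for industrial use → 7-2-2-1. Scheduled 2%. Selvast agreement on 7-1-3-2: 7-2-2-1 not covered; Selvast agreement on 7-1-3-1: 7-2-2-1 not covered. → 2%.
Sum: 12% + 2% + 21% + 2% = 37%.

37%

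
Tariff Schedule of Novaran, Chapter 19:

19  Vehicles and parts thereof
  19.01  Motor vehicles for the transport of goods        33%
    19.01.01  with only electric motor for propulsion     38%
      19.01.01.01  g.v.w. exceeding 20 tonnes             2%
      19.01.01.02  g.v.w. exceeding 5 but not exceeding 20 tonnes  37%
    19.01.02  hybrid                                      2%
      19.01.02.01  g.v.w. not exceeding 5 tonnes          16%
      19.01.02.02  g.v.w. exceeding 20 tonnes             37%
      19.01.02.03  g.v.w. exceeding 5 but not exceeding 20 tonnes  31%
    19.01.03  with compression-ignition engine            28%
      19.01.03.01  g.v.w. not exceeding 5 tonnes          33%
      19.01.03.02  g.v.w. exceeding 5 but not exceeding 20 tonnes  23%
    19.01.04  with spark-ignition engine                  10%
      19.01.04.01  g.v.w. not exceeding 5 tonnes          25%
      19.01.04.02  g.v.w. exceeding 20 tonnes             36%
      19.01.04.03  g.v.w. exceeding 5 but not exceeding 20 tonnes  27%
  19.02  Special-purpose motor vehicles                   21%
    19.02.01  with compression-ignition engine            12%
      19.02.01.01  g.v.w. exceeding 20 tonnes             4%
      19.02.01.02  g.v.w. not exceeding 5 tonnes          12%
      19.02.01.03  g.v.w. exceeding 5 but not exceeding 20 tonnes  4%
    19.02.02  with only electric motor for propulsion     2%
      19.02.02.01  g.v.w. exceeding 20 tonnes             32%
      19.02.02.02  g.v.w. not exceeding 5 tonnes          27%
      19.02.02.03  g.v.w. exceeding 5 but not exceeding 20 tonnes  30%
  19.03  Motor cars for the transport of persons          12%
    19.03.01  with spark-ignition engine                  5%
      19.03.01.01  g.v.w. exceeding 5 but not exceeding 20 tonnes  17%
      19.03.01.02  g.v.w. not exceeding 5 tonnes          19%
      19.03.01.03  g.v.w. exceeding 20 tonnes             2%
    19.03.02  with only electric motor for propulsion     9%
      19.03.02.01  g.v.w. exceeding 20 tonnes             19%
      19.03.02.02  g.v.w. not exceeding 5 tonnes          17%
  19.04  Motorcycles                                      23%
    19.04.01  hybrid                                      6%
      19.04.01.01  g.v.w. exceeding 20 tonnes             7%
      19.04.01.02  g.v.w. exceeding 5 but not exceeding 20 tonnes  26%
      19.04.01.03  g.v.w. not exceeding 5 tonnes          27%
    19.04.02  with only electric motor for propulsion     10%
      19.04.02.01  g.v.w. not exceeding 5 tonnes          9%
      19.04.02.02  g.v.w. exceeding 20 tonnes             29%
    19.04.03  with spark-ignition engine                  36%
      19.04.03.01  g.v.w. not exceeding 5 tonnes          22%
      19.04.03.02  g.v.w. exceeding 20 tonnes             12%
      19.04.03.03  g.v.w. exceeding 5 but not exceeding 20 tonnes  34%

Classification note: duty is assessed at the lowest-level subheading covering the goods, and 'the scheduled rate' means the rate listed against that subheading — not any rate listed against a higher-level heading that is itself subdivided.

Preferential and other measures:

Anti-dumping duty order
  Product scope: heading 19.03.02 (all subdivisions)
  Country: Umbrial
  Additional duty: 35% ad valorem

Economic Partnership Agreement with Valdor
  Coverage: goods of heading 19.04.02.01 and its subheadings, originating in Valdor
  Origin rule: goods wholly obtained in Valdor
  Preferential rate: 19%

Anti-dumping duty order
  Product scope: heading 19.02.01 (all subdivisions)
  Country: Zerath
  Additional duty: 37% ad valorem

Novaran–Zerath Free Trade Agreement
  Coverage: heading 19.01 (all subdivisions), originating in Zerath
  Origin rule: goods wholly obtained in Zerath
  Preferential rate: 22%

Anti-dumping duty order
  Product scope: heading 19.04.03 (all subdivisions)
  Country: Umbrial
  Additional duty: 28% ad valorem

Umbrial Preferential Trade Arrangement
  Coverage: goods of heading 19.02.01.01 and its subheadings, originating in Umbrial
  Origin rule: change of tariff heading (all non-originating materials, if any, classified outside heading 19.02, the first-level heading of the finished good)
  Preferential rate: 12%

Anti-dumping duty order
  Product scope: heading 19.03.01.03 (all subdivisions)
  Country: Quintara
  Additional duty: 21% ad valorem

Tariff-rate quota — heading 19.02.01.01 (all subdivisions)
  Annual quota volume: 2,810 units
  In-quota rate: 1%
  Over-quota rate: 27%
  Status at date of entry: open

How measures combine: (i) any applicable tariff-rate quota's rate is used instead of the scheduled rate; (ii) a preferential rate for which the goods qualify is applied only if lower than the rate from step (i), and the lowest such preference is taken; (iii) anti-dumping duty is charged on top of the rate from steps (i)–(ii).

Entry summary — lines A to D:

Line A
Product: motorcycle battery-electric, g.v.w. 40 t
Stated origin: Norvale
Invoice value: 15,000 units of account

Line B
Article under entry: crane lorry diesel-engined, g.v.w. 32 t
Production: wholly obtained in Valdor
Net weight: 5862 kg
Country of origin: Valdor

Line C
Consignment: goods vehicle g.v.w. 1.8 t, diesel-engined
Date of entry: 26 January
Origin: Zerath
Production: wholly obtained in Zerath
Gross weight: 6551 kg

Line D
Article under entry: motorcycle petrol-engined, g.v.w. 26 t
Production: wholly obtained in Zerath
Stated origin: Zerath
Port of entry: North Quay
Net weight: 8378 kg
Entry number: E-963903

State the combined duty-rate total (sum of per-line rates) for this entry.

64%

Line A: motorcycle → 19.04; battery-electric → 19.04.02; g.v.w. 40 t → 19.04.02.02. Scheduled 29%. No special measure applies. → 29%.
Line B: crane lorry → 19.02; diesel-engined → 19.02.01; g.v.w. 32 t → 19.02.01.01. Scheduled 4%. quota on 19.02.01.01 open → in-quota 1%; Valdor agreement on 19.04.02.01: 19.02.01.01 not covered. → 1%.
Line C: goods vehicle → 19.01; diesel-engined → 19.01.03; g.v.w. 1.8 t → 19.01.03.01. Scheduled 33%. Zerath agreement on 19.01: wholly obtained → 22% available; preferential 22%. → 22%.
Line D: motorcycle → 19.04; petrol-engined → 19.04.03; g.v.w. 26 t → 19.04.03.02. Scheduled 12%. Zerath agreement on 19.01: 19.04.03.02 not covered. → 12%.
Sum: 29% + 1% + 22% + 12% = 64%.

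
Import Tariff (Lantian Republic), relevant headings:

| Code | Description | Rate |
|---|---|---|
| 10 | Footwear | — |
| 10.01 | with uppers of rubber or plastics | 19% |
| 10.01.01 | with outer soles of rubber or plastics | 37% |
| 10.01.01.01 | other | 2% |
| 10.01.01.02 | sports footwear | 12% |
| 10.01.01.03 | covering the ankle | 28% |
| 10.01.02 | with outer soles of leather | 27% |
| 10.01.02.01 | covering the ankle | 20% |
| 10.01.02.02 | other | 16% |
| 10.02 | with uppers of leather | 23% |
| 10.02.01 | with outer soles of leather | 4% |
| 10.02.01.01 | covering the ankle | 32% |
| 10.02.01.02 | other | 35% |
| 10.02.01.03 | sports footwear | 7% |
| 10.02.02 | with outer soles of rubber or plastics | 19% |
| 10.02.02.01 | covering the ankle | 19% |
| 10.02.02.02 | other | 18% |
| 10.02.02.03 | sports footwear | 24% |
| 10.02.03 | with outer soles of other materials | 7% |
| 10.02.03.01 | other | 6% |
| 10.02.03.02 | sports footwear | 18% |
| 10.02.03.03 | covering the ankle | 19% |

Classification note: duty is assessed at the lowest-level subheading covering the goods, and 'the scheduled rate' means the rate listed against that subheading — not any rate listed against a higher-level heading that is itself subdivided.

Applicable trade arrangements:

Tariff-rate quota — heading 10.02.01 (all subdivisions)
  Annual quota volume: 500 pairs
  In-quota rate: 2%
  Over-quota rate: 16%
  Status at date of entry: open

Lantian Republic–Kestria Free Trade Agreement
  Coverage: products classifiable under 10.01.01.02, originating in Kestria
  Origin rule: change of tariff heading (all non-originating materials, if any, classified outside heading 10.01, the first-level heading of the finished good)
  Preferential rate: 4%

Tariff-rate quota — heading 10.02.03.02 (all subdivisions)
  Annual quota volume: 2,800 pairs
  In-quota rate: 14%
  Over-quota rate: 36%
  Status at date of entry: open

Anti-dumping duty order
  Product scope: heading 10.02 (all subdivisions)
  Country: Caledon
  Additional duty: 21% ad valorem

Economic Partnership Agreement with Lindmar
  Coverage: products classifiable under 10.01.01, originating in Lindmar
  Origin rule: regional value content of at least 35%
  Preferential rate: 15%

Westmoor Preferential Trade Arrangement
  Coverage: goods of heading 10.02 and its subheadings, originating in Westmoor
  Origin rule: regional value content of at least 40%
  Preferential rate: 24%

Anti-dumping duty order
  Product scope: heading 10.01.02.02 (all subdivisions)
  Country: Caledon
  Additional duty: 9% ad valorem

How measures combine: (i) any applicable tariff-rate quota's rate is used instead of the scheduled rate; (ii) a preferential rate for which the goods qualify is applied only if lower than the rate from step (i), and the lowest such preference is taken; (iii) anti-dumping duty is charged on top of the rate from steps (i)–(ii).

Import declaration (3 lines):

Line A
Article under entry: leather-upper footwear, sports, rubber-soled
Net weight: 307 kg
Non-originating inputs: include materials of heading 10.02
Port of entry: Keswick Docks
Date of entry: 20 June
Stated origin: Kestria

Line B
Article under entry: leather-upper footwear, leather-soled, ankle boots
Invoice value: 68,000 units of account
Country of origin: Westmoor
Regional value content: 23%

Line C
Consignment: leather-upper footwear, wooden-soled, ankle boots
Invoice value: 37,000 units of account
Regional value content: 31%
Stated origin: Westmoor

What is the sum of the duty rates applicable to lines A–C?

Line A: leather-upper → 10.02; rubber-soled → 10.02.02; sports → 10.02.02.03. Scheduled 24%. Kestria agreement on 10.01.01.02: 10.02.02.03 not covered. → 24%.
Line B: leather-upper → 10.02; leather-soled → 10.02.01; ankle boots → 10.02.01.01. Scheduled 32%. quota on 10.02.01 open → in-quota 2%; Westmoor agreement on 10.02: RVC < 40%. → 2%.
Line C: leather-upper → 10.02; wooden-soled → 10.02.03; ankle boots → 10.02.03.03. Scheduled 19%. Westmoor agreement on 10.02: RVC < 40%. → 19%.
Sum: 24% + 2% + 19% = 45%.

45%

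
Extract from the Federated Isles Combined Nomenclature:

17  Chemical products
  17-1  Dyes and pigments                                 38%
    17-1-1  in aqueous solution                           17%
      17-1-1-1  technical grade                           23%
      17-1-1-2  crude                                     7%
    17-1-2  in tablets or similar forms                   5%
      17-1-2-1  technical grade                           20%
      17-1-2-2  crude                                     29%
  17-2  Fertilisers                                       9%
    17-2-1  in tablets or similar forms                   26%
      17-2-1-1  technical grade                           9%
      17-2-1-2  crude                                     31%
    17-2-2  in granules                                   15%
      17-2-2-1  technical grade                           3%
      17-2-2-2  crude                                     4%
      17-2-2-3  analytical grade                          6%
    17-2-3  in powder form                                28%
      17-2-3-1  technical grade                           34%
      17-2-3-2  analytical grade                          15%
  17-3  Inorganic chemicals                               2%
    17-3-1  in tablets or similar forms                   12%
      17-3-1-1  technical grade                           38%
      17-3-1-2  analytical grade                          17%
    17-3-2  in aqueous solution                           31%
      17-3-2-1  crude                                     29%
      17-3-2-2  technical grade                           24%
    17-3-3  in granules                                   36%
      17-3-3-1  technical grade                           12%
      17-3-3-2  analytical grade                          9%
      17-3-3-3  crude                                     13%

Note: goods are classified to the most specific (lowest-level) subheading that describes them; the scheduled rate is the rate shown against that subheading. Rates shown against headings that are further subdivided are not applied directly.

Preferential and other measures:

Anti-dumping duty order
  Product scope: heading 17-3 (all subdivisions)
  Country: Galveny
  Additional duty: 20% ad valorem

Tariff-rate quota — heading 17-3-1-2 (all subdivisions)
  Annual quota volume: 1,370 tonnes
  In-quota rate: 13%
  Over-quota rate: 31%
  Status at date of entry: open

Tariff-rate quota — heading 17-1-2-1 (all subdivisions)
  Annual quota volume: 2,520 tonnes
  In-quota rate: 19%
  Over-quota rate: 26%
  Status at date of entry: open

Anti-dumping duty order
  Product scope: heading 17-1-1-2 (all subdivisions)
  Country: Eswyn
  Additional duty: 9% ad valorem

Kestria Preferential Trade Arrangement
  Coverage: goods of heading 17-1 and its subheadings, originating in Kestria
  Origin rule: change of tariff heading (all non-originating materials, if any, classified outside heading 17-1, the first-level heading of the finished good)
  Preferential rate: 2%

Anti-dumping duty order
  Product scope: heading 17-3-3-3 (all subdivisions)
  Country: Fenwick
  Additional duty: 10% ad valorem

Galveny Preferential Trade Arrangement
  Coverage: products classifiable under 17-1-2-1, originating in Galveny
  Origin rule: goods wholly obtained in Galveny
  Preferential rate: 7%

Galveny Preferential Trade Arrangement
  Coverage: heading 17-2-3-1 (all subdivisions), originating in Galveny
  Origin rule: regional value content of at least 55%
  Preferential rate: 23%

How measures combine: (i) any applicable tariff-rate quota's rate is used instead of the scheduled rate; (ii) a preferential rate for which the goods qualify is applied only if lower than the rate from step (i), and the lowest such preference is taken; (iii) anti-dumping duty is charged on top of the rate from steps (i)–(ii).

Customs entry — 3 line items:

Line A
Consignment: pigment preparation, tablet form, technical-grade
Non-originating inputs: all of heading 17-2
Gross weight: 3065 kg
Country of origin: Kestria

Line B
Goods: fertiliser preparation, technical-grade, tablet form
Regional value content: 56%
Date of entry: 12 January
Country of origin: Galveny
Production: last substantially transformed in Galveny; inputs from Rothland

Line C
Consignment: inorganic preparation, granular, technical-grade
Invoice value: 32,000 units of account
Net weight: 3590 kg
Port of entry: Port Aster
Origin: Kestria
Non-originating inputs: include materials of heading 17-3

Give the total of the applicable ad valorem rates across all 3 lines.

Line A: pigment → 17-1; tablet form → 17-1-2; technical-grade → 17-1-2-1. Scheduled 20%. quota on 17-1-2-1 open → in-quota 19%; Kestria agreement on 17-1: CTH met → 2% available; preferential 2%. → 2%.
Line B: fertiliser → 17-2; tablet form → 17-2-1; technical-grade → 17-2-1-1. Scheduled 9%. Galveny agreement on 17-1-2-1: 17-2-1-1 not covered; Galveny agreement on 17-2-3-1: 17-2-1-1 not covered. → 9%.
Line C: inorganic → 17-3; granular → 17-3-3; technical-grade → 17-3-3-1. Scheduled 12%. Kestria agreement on 17-1: 17-3-3-1 not covered. → 12%.
Sum: 2% + 9% + 12% = 23%.

23%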